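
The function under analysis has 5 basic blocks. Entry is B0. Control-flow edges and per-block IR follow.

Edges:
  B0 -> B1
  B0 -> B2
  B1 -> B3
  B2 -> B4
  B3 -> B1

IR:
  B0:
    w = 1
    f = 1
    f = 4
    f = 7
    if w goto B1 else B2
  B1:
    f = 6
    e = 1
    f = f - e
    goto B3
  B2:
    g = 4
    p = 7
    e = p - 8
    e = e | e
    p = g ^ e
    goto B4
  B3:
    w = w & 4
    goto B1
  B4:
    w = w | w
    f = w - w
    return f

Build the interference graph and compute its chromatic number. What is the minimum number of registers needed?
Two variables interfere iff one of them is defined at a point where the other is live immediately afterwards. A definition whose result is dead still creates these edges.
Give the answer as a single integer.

def/use:
  B0 def {f,w} use ∅
  B1 def {e,f} use ∅
  B2 def {e,g,p} use ∅
  B3 def {w} use {w}
  B4 def {f,w} use {w}

Liveness:
  B0: in=∅ out={w}
  B1: in={w} out={w}
  B2: in={w} out={w}
  B3: in={w} out={w}
  B4: in={w} out=∅

Interference:
  e — {f,g,w}
  f — {e,w}
  g — {e,p,w}
  p — {g,w}
  w — {e,f,g,p}

Colouring:
  {e,f,w} pairwise interfere (3-clique) ⇒ χ ≥ 3
  assign e→r1 f→r2 g→r2 p→r1 w→r0 — no edge inside a register ⇒ χ ≤ 3
  χ = 3

Answer: 3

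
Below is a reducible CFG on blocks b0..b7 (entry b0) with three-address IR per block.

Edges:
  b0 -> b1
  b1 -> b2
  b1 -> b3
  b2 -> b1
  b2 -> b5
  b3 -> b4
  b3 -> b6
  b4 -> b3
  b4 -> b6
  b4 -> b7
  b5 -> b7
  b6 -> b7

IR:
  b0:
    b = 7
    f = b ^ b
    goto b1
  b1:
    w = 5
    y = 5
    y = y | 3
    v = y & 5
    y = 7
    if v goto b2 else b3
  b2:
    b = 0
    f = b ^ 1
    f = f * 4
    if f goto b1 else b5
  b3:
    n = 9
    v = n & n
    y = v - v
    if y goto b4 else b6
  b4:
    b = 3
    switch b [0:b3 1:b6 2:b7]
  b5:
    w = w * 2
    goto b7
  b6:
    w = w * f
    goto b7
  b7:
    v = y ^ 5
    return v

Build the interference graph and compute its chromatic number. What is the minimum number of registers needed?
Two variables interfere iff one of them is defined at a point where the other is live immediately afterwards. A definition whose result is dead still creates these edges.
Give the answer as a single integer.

def/use:
  b0: def={b,f} ue=∅
  b1: def={v,w,y} ue=∅
  b2: def={b,f} ue=∅
  b3: def={n,v,y} ue=∅
  b4: def={b} ue=∅
  b5: def={w} ue={w}
  b6: def={w} ue={f,w}
  b7: def={v} ue={y}

Liveness:
  live b0: ∅→{f}
  live b1: {f}→{f,w,y}
  live b2: {w,y}→{f,w,y}
  live b3: {f,w}→{f,w,y}
  live b4: {f,w,y}→{f,w,y}
  live b5: {w,y}→{y}
  live b6: {f,w,y}→{y}
  live b7: {y}→∅

Conflict graph:
  b↔{f,w,y}
  f↔{b,n,v,w,y}
  n↔{f,w}
  v↔{f,w,y}
  w↔{b,f,n,v,y}
  y↔{b,f,v,w}

Colouring:
  {b,f,w,y} pairwise interfere (4-clique) ⇒ χ ≥ 4
  4-colouring: c0={f}  c1={w}  c2={n,y}  c3={b,v}
  χ = 4

Answer: 4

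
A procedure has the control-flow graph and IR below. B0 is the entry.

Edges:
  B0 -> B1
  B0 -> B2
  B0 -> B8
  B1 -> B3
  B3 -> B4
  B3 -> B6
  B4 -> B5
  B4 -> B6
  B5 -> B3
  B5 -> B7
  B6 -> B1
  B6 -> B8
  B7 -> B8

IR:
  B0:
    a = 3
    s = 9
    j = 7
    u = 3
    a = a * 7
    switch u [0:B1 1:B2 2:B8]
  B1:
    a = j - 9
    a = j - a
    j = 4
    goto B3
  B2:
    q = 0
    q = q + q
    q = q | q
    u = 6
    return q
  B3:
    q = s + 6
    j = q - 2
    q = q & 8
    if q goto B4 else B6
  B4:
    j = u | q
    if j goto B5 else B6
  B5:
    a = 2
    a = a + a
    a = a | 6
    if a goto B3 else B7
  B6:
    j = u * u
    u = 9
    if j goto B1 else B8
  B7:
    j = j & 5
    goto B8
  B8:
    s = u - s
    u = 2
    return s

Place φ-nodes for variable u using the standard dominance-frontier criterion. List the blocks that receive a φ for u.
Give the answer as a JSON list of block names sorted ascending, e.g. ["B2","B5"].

Answer: ["B1", "B8"]

Working:
idom tree: B1←B0 B2←B0 B3←B1 B4←B3 B5←B4 B6←B3 B7←B5 B8←B0
Dom∩ at merges:
  B1: preds {B0,B6}: {B0} ∩ {B0,B1,B3,B6} = {B0}; idom=B0
  B3: preds {B1,B5}: {B0,B1} ∩ {B0,B1,B3,B4,B5} = {B0,B1}; idom=B1
  B6: preds {B3,B4}: {B0,B1,B3} ∩ {B0,B1,B3,B4} = {B0,B1,B3}; idom=B3
  B8: preds {B0,B6,B7}: {B0} ∩ {B0,B1,B3,B6} ∩ {B0,B1,B3,B4,B5,B7} = {B0}; idom=B0

DF walk-up:
  B1←B0: walk · to B0
  B1←B6: walk B6→B3→B1 to B0
  B3←B1: walk · to B1
  B3←B5: walk B5→B4→B3 to B1
  B6←B3: walk · to B3
  B6←B4: walk B4 to B3
  B8←B0: walk · to B0
  B8←B6: walk B6→B3→B1 to B0
  B8←B7: walk B7→B5→B4→B3→B1 to B0
  B0 → ∅
  B1 → {B1,B8}
  B2 → ∅
  B3 → {B1,B3,B8}
  B4 → {B3,B6,B8}
  B5 → {B3,B8}
  B6 → {B1,B8}
  B7 → {B8}
  B8 → ∅

φ for u: defs {B0,B2,B6,B8}
  DF⁺ = {B1,B8}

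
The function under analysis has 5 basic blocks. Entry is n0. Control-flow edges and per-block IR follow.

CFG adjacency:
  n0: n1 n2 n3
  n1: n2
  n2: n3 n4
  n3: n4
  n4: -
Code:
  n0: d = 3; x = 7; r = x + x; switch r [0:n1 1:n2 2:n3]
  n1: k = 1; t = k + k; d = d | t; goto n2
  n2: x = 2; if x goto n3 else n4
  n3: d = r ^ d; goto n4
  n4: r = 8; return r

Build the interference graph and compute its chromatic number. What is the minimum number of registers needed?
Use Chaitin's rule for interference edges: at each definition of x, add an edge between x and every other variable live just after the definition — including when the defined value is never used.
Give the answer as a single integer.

def/use:
  n0 def {d,r,x} use ∅
  n1 def {d,k,t} use {d}
  n2 def {x} use ∅
  n3 def {d} use {d,r}
  n4 def {r} use ∅

Liveness:
  n0: in=∅ out={d,r}
  n1: in={d,r} out={d,r}
  n2: in={d,r} out={d,r}
  n3: in={d,r} out=∅
  n4: in=∅ out=∅

Interfere edges:
  d — {k,r,t,x}
  k — {d,r}
  r — {d,k,t,x}
  t — {d,r}
  x — {d,r}

Colouring:
  lower bound: {d,k,r} mutually conflict ⇒ χ ≥ 3
  3-colouring: c0={d}  c1={r}  c2={k,t,x}
  χ = 3

Answer: 3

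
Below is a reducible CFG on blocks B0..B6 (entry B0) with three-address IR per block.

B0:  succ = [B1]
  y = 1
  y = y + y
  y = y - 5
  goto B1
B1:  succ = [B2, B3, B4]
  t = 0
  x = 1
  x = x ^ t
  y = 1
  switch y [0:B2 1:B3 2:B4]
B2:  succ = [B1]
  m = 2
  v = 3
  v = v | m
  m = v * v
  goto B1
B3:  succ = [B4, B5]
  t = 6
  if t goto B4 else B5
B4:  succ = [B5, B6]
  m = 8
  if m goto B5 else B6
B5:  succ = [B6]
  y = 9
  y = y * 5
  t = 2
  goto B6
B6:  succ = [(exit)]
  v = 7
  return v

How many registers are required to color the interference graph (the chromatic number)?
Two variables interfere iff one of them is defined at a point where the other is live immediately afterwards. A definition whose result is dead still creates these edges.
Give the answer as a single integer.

Block summaries:
  B0: {y} / ∅
  B1: {t,x,y} / ∅
  B2: {m,v} / ∅
  B3: {t} / ∅
  B4: {m} / ∅
  B5: {t,y} / ∅
  B6: {v} / ∅

Backward fixpoint:
  B0: in=∅ out=∅
  B1: in=∅ out=∅
  B2: in=∅ out=∅
  B3: in=∅ out=∅
  B4: in=∅ out=∅
  B5: in=∅ out=∅
  B6: in=∅ out=∅

Conflict graph:
  m: {v}
  t: {x}
  v: {m}
  x: {t}
  y: ∅

Colouring:
  clique {m,v} ⇒ need ≥ 2
  2-colouring: c0={m,t,y}  c1={v,x}
  χ = 2

Answer: 2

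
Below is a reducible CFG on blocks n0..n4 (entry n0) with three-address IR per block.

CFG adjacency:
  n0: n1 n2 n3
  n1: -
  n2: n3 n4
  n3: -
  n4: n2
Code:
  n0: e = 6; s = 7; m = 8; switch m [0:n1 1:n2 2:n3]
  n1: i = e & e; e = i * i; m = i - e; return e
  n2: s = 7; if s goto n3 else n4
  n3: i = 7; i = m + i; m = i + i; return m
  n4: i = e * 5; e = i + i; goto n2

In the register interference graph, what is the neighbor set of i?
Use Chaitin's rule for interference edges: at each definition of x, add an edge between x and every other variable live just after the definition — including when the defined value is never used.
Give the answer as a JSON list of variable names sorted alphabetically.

Block summaries:
  n0: def={e,m,s} ue=∅
  n1: def={e,i,m} ue={e}
  n2: def={s} ue=∅
  n3: def={i,m} ue={m}
  n4: def={e,i} ue={e}

Liveness:
  n0 li=∅ lo={e,m}
  n1 li={e} lo=∅
  n2 li={e,m} lo={e,m}
  n3 li={m} lo=∅
  n4 li={e,m} lo={e,m}

Conflict graph:
  e↔{i,m,s}
  i↔{e,m}
  m↔{e,i,s}
  s↔{e,m}

N(i) = ["e", "m"]

Answer: ["e", "m"]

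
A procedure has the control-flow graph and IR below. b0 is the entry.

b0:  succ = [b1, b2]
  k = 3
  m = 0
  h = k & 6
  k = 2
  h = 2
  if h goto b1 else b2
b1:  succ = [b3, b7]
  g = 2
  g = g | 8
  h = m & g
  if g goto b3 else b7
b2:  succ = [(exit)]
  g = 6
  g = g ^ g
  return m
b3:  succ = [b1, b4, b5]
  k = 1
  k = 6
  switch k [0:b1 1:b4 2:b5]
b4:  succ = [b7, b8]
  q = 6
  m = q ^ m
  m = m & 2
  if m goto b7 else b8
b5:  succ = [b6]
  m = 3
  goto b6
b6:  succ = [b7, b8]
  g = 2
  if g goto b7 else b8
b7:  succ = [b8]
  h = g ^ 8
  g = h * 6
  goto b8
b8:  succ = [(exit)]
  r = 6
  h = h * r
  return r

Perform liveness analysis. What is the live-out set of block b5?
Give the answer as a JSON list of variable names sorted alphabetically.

Answer: ["h"]

Derivation:
Block summaries:
  b0: {h,k,m} / ∅
  b1: {g,h} / {m}
  b2: {g} / {m}
  b3: {k} / ∅
  b4: {m,q} / {m}
  b5: {m} / ∅
  b6: {g} / ∅
  b7: {g,h} / {g}
  b8: {h,r} / {h}

Backward fixpoint:
  live b0: ∅→{m}
  live b1: {m}→{g,h,m}
  live b2: {m}→∅
  live b3: {g,h,m}→{g,h,m}
  live b4: {g,h,m}→{g,h}
  live b5: {h}→{h}
  live b6: {h}→{g,h}
  live b7: {g}→{h}
  live b8: {h}→∅

live-out(b5) = ["h"]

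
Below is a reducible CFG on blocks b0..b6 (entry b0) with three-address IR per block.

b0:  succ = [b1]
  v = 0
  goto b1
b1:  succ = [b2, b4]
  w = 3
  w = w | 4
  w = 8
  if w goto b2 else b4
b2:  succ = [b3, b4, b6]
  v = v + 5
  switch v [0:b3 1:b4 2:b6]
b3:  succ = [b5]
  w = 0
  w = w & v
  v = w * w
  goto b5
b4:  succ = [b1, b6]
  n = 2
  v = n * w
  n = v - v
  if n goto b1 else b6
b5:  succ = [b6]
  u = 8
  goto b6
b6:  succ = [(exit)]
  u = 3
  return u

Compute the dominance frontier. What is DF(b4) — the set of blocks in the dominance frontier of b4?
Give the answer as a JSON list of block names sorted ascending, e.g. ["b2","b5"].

idom tree: b1←b0 b2←b1 b3←b2 b4←b1 b5←b3 b6←b1
Dom∩ at merges:
  b1: preds {b0,b4}: {b0} ∩ {b0,b1,b4} = {b0}; idom=b0
  b4: preds {b1,b2}: {b0,b1} ∩ {b0,b1,b2} = {b0,b1}; idom=b1
  b6: preds {b2,b4,b5}: {b0,b1,b2} ∩ {b0,b1,b4} ∩ {b0,b1,b2,b3,b5} = {b0,b1}; idom=b1

DF walk-up:
  b1←b0: walk · to b0
  b1←b4: walk b4→b1 to b0
  b4←b1: walk · to b1
  b4←b2: walk b2 to b1
  b6←b2: walk b2 to b1
  b6←b4: walk b4 to b1
  b6←b5: walk b5→b3→b2 to b1
  b0 → ∅
  b1 → {b1}
  b2 → {b4,b6}
  b3 → {b6}
  b4 → {b1,b6}
  b5 → {b6}
  b6 → ∅

DF(b4) = ["b1", "b6"]

Answer: ["b1", "b6"]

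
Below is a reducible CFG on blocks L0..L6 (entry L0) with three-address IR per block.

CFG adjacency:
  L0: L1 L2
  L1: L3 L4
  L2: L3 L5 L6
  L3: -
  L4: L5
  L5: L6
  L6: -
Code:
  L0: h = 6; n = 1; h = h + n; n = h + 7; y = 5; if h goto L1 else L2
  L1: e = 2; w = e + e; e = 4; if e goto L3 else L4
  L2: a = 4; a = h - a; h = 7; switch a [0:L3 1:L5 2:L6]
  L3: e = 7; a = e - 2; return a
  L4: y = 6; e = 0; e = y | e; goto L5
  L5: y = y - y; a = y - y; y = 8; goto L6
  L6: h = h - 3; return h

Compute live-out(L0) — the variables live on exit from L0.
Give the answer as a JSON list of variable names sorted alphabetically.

Answer: ["h", "y"]

Analysis:
def/use:
  L0: {h,n,y} / ∅
  L1: {e,w} / ∅
  L2: {a,h} / {h}
  L3: {a,e} / ∅
  L4: {e,y} / ∅
  L5: {a,y} / {y}
  L6: {h} / {h}

Backward fixpoint:
  L0 li=∅ lo={h,y}
  L1 li={h} lo={h}
  L2 li={h,y} lo={h,y}
  L3 li=∅ lo=∅
  L4 li={h} lo={h,y}
  L5 li={h,y} lo={h}
  L6 li={h} lo=∅

live-out(L0) = ["h", "y"]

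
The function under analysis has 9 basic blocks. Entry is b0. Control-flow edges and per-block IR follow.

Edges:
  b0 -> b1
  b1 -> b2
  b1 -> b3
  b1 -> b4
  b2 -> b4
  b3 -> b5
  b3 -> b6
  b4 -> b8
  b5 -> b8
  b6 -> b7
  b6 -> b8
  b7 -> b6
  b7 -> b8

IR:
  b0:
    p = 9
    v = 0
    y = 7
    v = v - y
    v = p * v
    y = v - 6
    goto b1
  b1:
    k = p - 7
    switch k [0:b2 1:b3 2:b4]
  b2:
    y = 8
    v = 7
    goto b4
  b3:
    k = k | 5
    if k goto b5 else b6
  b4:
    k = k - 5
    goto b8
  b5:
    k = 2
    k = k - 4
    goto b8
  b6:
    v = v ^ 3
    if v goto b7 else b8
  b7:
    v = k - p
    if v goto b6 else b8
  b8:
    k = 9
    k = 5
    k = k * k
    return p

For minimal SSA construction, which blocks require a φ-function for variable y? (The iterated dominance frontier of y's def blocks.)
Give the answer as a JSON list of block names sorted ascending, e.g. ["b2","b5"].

idom tree: b1←b0 b2←b1 b3←b1 b4←b1 b5←b3 b6←b3 b7←b6 b8←b1
Dom∩ at merges:
  b4: preds {b1,b2}: {b0,b1} ∩ {b0,b1,b2} = {b0,b1}; idom=b1
  b6: preds {b3,b7}: {b0,b1,b3} ∩ {b0,b1,b3,b6,b7} = {b0,b1,b3}; idom=b3
  b8: preds {b4,b5,b6,b7}: {b0,b1,b4} ∩ {b0,b1,b3,b5} ∩ {b0,b1,b3,b6} ∩ {b0,b1,b3,b6,b7} = {b0,b1}; idom=b1

DF walk-up:
  join b4 pred b1: · stop@b1
  join b4 pred b2: b2 stop@b1
  join b6 pred b3: · stop@b3
  join b6 pred b7: b7→b6 stop@b3
  join b8 pred b4: b4 stop@b1
  join b8 pred b5: b5→b3 stop@b1
  join b8 pred b6: b6→b3 stop@b1
  join b8 pred b7: b7→b6→b3 stop@b1
  DF(b0)=∅
  DF(b1)=∅
  DF(b2)={b4}
  DF(b3)={b8}
  DF(b4)={b8}
  DF(b5)={b8}
  DF(b6)={b6,b8}
  DF(b7)={b6,b8}
  DF(b8)=∅

φ for y: defs {b0,b2}
  DF⁺ = {b4,b8}

Answer: ["b4", "b8"]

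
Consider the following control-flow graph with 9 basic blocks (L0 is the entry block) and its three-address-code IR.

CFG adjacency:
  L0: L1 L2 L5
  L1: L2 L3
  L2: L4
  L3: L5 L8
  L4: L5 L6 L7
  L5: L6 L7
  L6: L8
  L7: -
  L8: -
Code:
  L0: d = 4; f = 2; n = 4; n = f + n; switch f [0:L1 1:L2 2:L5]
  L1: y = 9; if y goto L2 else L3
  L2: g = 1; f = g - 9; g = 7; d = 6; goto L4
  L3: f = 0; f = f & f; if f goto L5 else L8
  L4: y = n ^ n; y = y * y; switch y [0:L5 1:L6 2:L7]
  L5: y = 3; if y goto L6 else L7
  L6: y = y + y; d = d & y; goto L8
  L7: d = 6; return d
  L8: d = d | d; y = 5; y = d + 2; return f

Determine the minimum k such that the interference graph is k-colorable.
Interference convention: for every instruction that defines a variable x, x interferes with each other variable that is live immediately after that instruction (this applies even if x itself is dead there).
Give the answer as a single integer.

Answer: 4

Working:
Per-block:
  L0: {d,f,n} / ∅
  L1: {y} / ∅
  L2: {d,f,g} / ∅
  L3: {f} / ∅
  L4: {y} / {n}
  L5: {y} / ∅
  L6: {d,y} / {d,y}
  L7: {d} / ∅
  L8: {d,y} / {d,f}

Liveness:
  L0 li=∅ lo={d,f,n}
  L1 li={d,n} lo={d,n}
  L2 li={n} lo={d,f,n}
  L3 li={d} lo={d,f}
  L4 li={d,f,n} lo={d,f,y}
  L5 li={d,f} lo={d,f,y}
  L6 li={d,f,y} lo={d,f}
  L7 li=∅ lo=∅
  L8 li={d,f} lo=∅

Interfere edges:
  d↔{f,n,y}
  f↔{d,g,n,y}
  g↔{f,n}
  n↔{d,f,g,y}
  y↔{d,f,n}

Colouring:
  lower bound: {d,f,n,y} mutually conflict ⇒ χ ≥ 4
  4-colouring: R0={f}  R1={n}  R2={d,g}  R3={y}
  χ = 4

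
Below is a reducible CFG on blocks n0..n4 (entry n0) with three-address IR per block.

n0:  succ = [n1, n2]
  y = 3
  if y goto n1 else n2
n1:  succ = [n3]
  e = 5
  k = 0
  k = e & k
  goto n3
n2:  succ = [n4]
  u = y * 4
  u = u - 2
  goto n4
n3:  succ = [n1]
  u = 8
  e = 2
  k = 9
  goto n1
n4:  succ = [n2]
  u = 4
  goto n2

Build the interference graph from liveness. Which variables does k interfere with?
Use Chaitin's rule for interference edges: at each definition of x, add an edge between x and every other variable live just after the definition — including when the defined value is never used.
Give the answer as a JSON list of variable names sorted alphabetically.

Block summaries:
  n0: def={y} ue=∅
  n1: def={e,k} ue=∅
  n2: def={u} ue={y}
  n3: def={e,k,u} ue=∅
  n4: def={u} ue=∅

Liveness:
  n0: in=∅ out={y}
  n1: in=∅ out=∅
  n2: in={y} out={y}
  n3: in=∅ out=∅
  n4: in={y} out={y}

Conflict graph:
  e↔{k}
  k↔{e}
  u↔{y}
  y↔{u}

N(k) = ["e"]

Answer: ["e"]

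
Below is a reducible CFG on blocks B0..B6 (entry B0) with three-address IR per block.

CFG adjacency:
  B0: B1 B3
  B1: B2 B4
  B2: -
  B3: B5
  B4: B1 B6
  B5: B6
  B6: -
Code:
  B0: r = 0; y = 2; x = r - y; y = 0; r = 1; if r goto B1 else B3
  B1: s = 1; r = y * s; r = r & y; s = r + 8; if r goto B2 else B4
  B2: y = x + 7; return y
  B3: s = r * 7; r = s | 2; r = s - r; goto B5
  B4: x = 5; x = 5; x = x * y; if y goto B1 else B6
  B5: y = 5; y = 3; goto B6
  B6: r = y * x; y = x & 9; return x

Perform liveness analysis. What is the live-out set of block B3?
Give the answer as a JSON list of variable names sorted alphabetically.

Answer: ["x"]

Working:
Block summaries:
  B0 def {r,x,y} use ∅
  B1 def {r,s} use {y}
  B2 def {y} use {x}
  B3 def {r,s} use {r}
  B4 def {x} use {y}
  B5 def {y} use ∅
  B6 def {r,y} use {x,y}

Liveness:
  B0 li=∅ lo={r,x,y}
  B1 li={x,y} lo={x,y}
  B2 li={x} lo=∅
  B3 li={r,x} lo={x}
  B4 li={y} lo={x,y}
  B5 li={x} lo={x,y}
  B6 li={x,y} lo=∅

live-out(B3) = ["x"]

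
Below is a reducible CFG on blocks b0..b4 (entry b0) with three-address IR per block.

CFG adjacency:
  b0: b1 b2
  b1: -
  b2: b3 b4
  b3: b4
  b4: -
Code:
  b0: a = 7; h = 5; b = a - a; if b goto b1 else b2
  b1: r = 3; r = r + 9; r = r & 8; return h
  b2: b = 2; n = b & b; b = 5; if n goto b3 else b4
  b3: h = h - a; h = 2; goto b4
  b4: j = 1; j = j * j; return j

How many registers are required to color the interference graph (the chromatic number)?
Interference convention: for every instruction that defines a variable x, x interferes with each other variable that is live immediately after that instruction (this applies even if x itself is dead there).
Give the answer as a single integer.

Answer: 4

Analysis:
Block summaries:
  b0: {a,b,h} / ∅
  b1: {r} / {h}
  b2: {b,n} / ∅
  b3: {h} / {a,h}
  b4: {j} / ∅

Backward fixpoint:
  b0: in=∅ out={a,h}
  b1: in={h} out=∅
  b2: in={a,h} out={a,h}
  b3: in={a,h} out=∅
  b4: in=∅ out=∅

Interfere edges:
  a — {b,h,n}
  b — {a,h,n}
  h — {a,b,n,r}
  j — ∅
  n — {a,b,h}
  r — {h}

Registers:
  {a,b,h,n} pairwise interfere (4-clique) ⇒ χ ≥ 4
  4-colouring: r0={h,j}  r1={a,r}  r2={b}  r3={n}
  χ = 4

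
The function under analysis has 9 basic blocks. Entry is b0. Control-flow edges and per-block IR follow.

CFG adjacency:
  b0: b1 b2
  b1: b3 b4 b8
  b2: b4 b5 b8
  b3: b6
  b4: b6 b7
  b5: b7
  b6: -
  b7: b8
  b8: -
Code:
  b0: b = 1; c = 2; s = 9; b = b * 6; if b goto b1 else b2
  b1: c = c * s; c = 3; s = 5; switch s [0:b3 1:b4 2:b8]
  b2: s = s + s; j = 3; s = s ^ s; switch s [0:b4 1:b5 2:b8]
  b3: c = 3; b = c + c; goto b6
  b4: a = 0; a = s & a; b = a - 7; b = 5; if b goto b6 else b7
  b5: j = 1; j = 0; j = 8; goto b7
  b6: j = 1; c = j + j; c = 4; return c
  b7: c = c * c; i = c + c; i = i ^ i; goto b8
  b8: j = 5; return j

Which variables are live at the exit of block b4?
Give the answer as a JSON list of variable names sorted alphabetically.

def/use:
  b0: def={b,c,s} ue=∅
  b1: def={c,s} ue={c,s}
  b2: def={j,s} ue={s}
  b3: def={b,c} ue=∅
  b4: def={a,b} ue={s}
  b5: def={j} ue=∅
  b6: def={c,j} ue=∅
  b7: def={c,i} ue={c}
  b8: def={j} ue=∅

Backward fixpoint:
  live b0: ∅→{c,s}
  live b1: {c,s}→{c,s}
  live b2: {c,s}→{c,s}
  live b3: ∅→∅
  live b4: {c,s}→{c}
  live b5: {c}→{c}
  live b6: ∅→∅
  live b7: {c}→∅
  live b8: ∅→∅

live-out(b4) = ["c"]

Answer: ["c"]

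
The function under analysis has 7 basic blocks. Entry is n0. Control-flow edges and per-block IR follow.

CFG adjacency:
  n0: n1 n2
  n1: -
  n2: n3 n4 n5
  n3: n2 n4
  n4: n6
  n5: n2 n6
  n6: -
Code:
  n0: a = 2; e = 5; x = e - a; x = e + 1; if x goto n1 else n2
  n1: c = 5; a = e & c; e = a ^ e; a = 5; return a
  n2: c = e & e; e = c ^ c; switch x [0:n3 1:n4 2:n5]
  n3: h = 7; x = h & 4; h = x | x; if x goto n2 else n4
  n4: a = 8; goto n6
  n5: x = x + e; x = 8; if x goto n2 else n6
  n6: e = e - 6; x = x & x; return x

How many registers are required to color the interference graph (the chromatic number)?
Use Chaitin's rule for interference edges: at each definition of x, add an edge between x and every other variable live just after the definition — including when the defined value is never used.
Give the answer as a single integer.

Answer: 3

Derivation:
Block summaries:
  n0: {a,e,x} / ∅
  n1: {a,c,e} / {e}
  n2: {c,e} / {e,x}
  n3: {h,x} / ∅
  n4: {a} / ∅
  n5: {x} / {e,x}
  n6: {e,x} / {e,x}

Live sets:
  n0 li=∅ lo={e,x}
  n1 li={e} lo=∅
  n2 li={e,x} lo={e,x}
  n3 li={e} lo={e,x}
  n4 li={e,x} lo={e,x}
  n5 li={e,x} lo={e,x}
  n6 li={e,x} lo=∅

Interference:
  a: {e,x}
  c: {e,x}
  e: {a,c,h,x}
  h: {e,x}
  x: {a,c,e,h}

Registers:
  clique {a,e,x} ⇒ need ≥ 3
  3-colouring: R0={e}  R1={x}  R2={a,c,h}
  χ = 3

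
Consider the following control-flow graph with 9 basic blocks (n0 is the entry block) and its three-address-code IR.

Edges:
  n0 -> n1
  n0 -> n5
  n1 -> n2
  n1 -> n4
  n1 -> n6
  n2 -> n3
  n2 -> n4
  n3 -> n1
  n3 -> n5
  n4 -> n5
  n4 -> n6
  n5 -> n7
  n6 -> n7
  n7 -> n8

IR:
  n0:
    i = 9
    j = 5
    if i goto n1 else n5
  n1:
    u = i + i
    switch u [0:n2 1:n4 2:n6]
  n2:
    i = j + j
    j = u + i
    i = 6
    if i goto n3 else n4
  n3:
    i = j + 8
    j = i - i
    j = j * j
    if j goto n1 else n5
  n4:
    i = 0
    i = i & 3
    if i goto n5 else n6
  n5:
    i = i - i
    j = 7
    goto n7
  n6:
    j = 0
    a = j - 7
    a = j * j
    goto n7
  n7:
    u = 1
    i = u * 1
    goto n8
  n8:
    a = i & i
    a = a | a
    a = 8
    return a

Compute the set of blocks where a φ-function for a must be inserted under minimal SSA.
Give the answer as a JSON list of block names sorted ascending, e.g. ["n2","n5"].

idom tree: n1←n0 n2←n1 n3←n2 n4←n1 n5←n0 n6←n1 n7←n0 n8←n7
Dom at joins:
  n1: preds {n0,n3}: {n0} ∩ {n0,n1,n2,n3} = {n0}; idom=n0
  n4: preds {n1,n2}: {n0,n1} ∩ {n0,n1,n2} = {n0,n1}; idom=n1
  n5: preds {n0,n3,n4}: {n0} ∩ {n0,n1,n2,n3} ∩ {n0,n1,n4} = {n0}; idom=n0
  n6: preds {n1,n4}: {n0,n1} ∩ {n0,n1,n4} = {n0,n1}; idom=n1
  n7: preds {n5,n6}: {n0,n5} ∩ {n0,n1,n6} = {n0}; idom=n0

DF walk-up:
  join n1 pred n0: · stop@n0
  join n1 pred n3: n3→n2→n1 stop@n0
  join n4 pred n1: · stop@n1
  join n4 pred n2: n2 stop@n1
  join n5 pred n0: · stop@n0
  join n5 pred n3: n3→n2→n1 stop@n0
  join n5 pred n4: n4→n1 stop@n0
  join n6 pred n1: · stop@n1
  join n6 pred n4: n4 stop@n1
  join n7 pred n5: n5 stop@n0
  join n7 pred n6: n6→n1 stop@n0
  DF(n0)=∅
  DF(n1)={n1,n5,n7}
  DF(n2)={n1,n4,n5}
  DF(n3)={n1,n5}
  DF(n4)={n5,n6}
  DF(n5)={n7}
  DF(n6)={n7}
  DF(n7)=∅
  DF(n8)=∅

φ for a: defs {n6,n8}
  DF⁺ = {n7}

Answer: ["n7"]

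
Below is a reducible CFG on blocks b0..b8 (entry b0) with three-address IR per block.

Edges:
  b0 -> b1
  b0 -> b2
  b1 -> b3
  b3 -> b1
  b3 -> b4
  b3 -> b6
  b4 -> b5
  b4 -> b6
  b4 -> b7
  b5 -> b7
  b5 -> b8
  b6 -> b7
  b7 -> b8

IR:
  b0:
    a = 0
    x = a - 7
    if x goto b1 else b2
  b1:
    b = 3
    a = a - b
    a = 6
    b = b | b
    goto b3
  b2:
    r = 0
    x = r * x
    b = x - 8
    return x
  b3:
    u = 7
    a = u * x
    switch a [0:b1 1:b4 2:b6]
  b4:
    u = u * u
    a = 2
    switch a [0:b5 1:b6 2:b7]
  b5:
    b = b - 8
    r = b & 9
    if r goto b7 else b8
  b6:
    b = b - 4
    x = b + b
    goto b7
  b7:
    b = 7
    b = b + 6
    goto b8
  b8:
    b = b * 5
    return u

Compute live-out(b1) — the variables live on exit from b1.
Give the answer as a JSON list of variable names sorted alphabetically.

Answer: ["b", "x"]

Analysis:
def/use:
  b0: def={a,x} ue=∅
  b1: def={a,b} ue={a}
  b2: def={b,r,x} ue={x}
  b3: def={a,u} ue={x}
  b4: def={a,u} ue={u}
  b5: def={b,r} ue={b}
  b6: def={b,x} ue={b}
  b7: def={b} ue=∅
  b8: def={b} ue={b,u}

Liveness:
  b0: in=∅ out={a,x}
  b1: in={a,x} out={b,x}
  b2: in={x} out=∅
  b3: in={b,x} out={a,b,u,x}
  b4: in={b,u} out={b,u}
  b5: in={b,u} out={b,u}
  b6: in={b,u} out={u}
  b7: in={u} out={b,u}
  b8: in={b,u} out=∅

live-out(b1) = ["b", "x"]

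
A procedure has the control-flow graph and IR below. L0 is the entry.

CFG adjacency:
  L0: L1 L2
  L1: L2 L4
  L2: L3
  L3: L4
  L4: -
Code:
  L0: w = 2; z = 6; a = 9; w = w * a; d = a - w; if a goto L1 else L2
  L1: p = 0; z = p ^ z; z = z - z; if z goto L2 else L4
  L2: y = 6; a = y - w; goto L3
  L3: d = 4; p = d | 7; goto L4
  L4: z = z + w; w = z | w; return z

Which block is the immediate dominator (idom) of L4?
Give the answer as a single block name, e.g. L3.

Answer: L0

Working:
idom tree: L1←L0 L2←L0 L3←L2 L4←L0
Join-block Dom:
  L2: preds {L0,L1}: {L0} ∩ {L0,L1} = {L0}; idom=L0
  L4: preds {L1,L3}: {L0,L1} ∩ {L0,L2,L3} = {L0}; idom=L0

idom(L4) = L0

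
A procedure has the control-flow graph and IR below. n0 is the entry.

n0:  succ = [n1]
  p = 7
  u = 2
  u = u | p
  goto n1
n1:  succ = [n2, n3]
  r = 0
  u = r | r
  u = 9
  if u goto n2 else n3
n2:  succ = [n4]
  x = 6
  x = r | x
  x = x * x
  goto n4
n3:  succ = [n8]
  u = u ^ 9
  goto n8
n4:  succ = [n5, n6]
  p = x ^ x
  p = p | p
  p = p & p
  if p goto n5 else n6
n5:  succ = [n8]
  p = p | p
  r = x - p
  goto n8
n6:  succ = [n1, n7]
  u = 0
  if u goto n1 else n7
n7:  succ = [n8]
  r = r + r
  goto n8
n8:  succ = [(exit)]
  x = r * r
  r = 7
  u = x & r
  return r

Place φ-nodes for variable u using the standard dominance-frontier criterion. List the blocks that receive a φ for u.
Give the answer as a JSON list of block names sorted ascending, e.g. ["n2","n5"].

Answer: ["n1", "n8"]

Working:
idom tree: n1←n0 n2←n1 n3←n1 n4←n2 n5←n4 n6←n4 n7←n6 n8←n1
Join-block Dom:
  n1: preds {n0,n6}: {n0} ∩ {n0,n1,n2,n4,n6} = {n0}; idom=n0
  n8: preds {n3,n5,n7}: {n0,n1,n3} ∩ {n0,n1,n2,n4,n5} ∩ {n0,n1,n2,n4,n6,n7} = {n0,n1}; idom=n1

DF walk-up:
  join n1 pred n0: · stop@n0
  join n1 pred n6: n6→n4→n2→n1 stop@n0
  join n8 pred n3: n3 stop@n1
  join n8 pred n5: n5→n4→n2 stop@n1
  join n8 pred n7: n7→n6→n4→n2 stop@n1
  DF(n0)=∅
  DF(n1)={n1}
  DF(n2)={n1,n8}
  DF(n3)={n8}
  DF(n4)={n1,n8}
  DF(n5)={n8}
  DF(n6)={n1,n8}
  DF(n7)={n8}
  DF(n8)=∅

φ for u: defs {n0,n1,n3,n6,n8}
  DF⁺ = {n1,n8}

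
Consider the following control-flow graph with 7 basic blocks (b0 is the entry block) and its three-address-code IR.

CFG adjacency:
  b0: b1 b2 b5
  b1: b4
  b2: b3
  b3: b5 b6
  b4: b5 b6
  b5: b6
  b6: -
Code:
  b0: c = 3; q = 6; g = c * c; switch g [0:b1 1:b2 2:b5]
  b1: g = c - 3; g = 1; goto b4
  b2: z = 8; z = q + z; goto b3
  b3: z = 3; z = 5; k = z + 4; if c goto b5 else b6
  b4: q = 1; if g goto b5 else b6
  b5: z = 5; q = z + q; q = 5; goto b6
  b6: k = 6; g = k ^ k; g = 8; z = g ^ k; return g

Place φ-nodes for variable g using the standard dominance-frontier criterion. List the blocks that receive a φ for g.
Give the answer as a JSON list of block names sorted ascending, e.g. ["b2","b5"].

Answer: ["b5", "b6"]

Working:
idom tree: b1←b0 b2←b0 b3←b2 b4←b1 b5←b0 b6←b0
Join-block Dom:
  b5: preds {b0,b3,b4}: {b0} ∩ {b0,b2,b3} ∩ {b0,b1,b4} = {b0}; idom=b0
  b6: preds {b3,b4,b5}: {b0,b2,b3} ∩ {b0,b1,b4} ∩ {b0,b5} = {b0}; idom=b0

Frontier:
  join b5 pred b0: · stop@b0
  join b5 pred b3: b3→b2 stop@b0
  join b5 pred b4: b4→b1 stop@b0
  join b6 pred b3: b3→b2 stop@b0
  join b6 pred b4: b4→b1 stop@b0
  join b6 pred b5: b5 stop@b0
  b0 → ∅
  b1 → {b5,b6}
  b2 → {b5,b6}
  b3 → {b5,b6}
  b4 → {b5,b6}
  b5 → {b6}
  b6 → ∅

φ for g: defs {b0,b1,b6}
  DF⁺ = {b5,b6}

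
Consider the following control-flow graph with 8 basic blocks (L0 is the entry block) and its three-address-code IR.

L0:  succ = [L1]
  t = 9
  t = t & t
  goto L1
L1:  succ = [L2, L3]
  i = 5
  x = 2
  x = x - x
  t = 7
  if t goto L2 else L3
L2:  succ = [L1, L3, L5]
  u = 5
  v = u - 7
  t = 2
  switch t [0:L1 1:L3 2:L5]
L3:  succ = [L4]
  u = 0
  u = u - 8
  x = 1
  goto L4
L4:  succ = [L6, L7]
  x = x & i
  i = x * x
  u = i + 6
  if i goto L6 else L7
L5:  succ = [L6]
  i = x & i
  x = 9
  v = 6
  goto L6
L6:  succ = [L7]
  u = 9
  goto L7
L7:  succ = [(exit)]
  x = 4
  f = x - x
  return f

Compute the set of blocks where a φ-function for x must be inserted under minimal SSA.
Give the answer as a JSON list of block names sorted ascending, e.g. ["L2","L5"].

Answer: ["L1", "L6", "L7"]

Working:
idom tree: L1←L0 L2←L1 L3←L1 L4←L3 L5←L2 L6←L1 L7←L1
Dom∩ at merges:
  L1: preds {L0,L2}: {L0} ∩ {L0,L1,L2} = {L0}; idom=L0
  L3: preds {L1,L2}: {L0,L1} ∩ {L0,L1,L2} = {L0,L1}; idom=L1
  L6: preds {L4,L5}: {L0,L1,L3,L4} ∩ {L0,L1,L2,L5} = {L0,L1}; idom=L1
  L7: preds {L4,L6}: {L0,L1,L3,L4} ∩ {L0,L1,L6} = {L0,L1}; idom=L1

DF walk-up:
  join L1 pred L0: · stop@L0
  join L1 pred L2: L2→L1 stop@L0
  join L3 pred L1: · stop@L1
  join L3 pred L2: L2 stop@L1
  join L6 pred L4: L4→L3 stop@L1
  join L6 pred L5: L5→L2 stop@L1
  join L7 pred L4: L4→L3 stop@L1
  join L7 pred L6: L6 stop@L1
  DF(L0)=∅
  DF(L1)={L1}
  DF(L2)={L1,L3,L6}
  DF(L3)={L6,L7}
  DF(L4)={L6,L7}
  DF(L5)={L6}
  DF(L6)={L7}
  DF(L7)=∅

φ for x: defs {L1,L3,L4,L5,L7}
  DF⁺ = {L1,L6,L7}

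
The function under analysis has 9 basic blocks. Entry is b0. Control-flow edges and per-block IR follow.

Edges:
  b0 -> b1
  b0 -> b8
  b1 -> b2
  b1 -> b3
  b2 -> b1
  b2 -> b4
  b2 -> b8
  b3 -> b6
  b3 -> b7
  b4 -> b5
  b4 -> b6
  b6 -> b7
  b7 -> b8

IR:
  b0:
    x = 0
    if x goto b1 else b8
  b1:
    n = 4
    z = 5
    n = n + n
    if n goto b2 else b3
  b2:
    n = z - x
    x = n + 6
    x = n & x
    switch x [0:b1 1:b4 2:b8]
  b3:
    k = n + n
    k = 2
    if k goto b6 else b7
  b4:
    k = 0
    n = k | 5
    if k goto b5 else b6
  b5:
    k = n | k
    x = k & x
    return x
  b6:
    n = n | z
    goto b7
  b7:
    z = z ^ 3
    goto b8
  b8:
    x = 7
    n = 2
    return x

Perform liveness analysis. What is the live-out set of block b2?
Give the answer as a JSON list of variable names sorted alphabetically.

Per-block:
  b0 def {x} use ∅
  b1 def {n,z} use ∅
  b2 def {n,x} use {x,z}
  b3 def {k} use {n}
  b4 def {k,n} use ∅
  b5 def {k,x} use {k,n,x}
  b6 def {n} use {n,z}
  b7 def {z} use {z}
  b8 def {n,x} use ∅

Backward fixpoint:
  b0: in=∅ out={x}
  b1: in={x} out={n,x,z}
  b2: in={x,z} out={x,z}
  b3: in={n,z} out={n,z}
  b4: in={x,z} out={k,n,x,z}
  b5: in={k,n,x} out=∅
  b6: in={n,z} out={z}
  b7: in={z} out=∅
  b8: in=∅ out=∅

live-out(b2) = ["x", "z"]

Answer: ["x", "z"]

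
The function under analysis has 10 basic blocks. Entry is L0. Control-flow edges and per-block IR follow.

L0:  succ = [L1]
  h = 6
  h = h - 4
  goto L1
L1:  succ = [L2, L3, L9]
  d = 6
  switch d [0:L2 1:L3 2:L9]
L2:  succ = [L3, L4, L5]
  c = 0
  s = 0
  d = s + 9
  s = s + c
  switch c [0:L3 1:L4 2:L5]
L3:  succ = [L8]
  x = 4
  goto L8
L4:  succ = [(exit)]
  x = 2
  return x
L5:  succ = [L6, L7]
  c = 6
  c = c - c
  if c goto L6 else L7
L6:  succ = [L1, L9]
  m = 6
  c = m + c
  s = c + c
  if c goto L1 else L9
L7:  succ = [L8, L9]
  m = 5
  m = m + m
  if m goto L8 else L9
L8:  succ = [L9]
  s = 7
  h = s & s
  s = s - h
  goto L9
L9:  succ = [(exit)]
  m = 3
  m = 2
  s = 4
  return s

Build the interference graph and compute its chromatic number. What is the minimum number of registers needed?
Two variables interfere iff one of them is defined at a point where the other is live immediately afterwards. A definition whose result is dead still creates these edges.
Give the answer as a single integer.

Answer: 3

Analysis:
Block summaries:
  L0 def {h} use ∅
  L1 def {d} use ∅
  L2 def {c,d,s} use ∅
  L3 def {x} use ∅
  L4 def {x} use ∅
  L5 def {c} use ∅
  L6 def {c,m,s} use {c}
  L7 def {m} use ∅
  L8 def {h,s} use ∅
  L9 def {m,s} use ∅

Live sets:
  L0 li=∅ lo=∅
  L1 li=∅ lo=∅
  L2 li=∅ lo=∅
  L3 li=∅ lo=∅
  L4 li=∅ lo=∅
  L5 li=∅ lo={c}
  L6 li={c} lo=∅
  L7 li=∅ lo=∅
  L8 li=∅ lo=∅
  L9 li=∅ lo=∅

Interfere edges:
  c: {d,m,s}
  d: {c,s}
  h: {s}
  m: {c}
  s: {c,d,h}
  x: ∅

Colouring:
  {c,d,s} pairwise interfere (3-clique) ⇒ χ ≥ 3
  3-colouring: R0={c,h,x}  R1={m,s}  R2={d}
  χ = 3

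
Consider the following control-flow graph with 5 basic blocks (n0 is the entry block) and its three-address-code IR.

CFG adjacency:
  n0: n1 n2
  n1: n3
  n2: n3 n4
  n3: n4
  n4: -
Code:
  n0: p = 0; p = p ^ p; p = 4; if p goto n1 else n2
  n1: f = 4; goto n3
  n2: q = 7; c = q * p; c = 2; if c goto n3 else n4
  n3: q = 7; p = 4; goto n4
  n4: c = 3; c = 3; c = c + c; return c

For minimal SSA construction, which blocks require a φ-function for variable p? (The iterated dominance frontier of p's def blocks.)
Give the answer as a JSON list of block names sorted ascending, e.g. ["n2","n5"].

Answer: ["n4"]

Working:
idom tree: n1←n0 n2←n0 n3←n0 n4←n0
Dom at joins:
  n3: preds {n1,n2}: {n0,n1} ∩ {n0,n2} = {n0}; idom=n0
  n4: preds {n2,n3}: {n0,n2} ∩ {n0,n3} = {n0}; idom=n0

Frontier:
  n3←n1: walk n1 to n0
  n3←n2: walk n2 to n0
  n4←n2: walk n2 to n0
  n4←n3: walk n3 to n0
  n0: DF=∅
  n1: DF={n3}
  n2: DF={n3,n4}
  n3: DF={n4}
  n4: DF=∅

φ for p: defs {n0,n3}
  DF⁺ = {n4}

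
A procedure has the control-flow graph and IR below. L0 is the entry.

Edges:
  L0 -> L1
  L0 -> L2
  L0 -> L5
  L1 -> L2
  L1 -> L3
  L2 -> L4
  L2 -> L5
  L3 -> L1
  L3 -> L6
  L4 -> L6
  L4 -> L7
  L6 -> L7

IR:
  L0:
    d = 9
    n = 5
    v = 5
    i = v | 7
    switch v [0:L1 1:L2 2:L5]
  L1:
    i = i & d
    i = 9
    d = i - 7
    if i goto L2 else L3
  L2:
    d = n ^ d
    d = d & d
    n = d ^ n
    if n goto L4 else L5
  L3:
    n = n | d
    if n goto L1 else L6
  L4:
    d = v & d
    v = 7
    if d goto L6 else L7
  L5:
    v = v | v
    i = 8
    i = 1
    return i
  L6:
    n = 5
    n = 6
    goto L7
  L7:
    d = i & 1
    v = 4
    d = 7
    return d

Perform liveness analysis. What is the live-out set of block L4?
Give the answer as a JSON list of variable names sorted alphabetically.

def/use:
  L0: {d,i,n,v} / ∅
  L1: {d,i} / {d,i}
  L2: {d,n} / {d,n}
  L3: {n} / {d,n}
  L4: {d,v} / {d,v}
  L5: {i,v} / {v}
  L6: {n} / ∅
  L7: {d,v} / {i}

Live sets:
  L0: in=∅ out={d,i,n,v}
  L1: in={d,i,n,v} out={d,i,n,v}
  L2: in={d,i,n,v} out={d,i,v}
  L3: in={d,i,n,v} out={d,i,n,v}
  L4: in={d,i,v} out={i}
  L5: in={v} out=∅
  L6: in={i} out={i}
  L7: in={i} out=∅

live-out(L4) = ["i"]

Answer: ["i"]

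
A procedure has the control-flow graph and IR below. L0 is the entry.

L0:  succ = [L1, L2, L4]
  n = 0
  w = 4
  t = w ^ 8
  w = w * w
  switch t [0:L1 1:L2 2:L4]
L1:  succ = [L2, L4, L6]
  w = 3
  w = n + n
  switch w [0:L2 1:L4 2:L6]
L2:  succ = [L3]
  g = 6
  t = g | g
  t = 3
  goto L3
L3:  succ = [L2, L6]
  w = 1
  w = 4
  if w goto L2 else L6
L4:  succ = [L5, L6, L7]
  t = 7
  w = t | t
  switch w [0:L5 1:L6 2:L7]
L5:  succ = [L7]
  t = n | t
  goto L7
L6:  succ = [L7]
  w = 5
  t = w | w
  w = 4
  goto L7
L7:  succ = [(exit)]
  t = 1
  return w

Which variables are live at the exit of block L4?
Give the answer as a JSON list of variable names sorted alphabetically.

Per-block:
  L0: {n,t,w} / ∅
  L1: {w} / {n}
  L2: {g,t} / ∅
  L3: {w} / ∅
  L4: {t,w} / ∅
  L5: {t} / {n,t}
  L6: {t,w} / ∅
  L7: {t} / {w}

Liveness:
  live L0: ∅→{n}
  live L1: {n}→{n}
  live L2: ∅→∅
  live L3: ∅→∅
  live L4: {n}→{n,t,w}
  live L5: {n,t,w}→{w}
  live L6: ∅→{w}
  live L7: {w}→∅

live-out(L4) = ["n", "t", "w"]

Answer: ["n", "t", "w"]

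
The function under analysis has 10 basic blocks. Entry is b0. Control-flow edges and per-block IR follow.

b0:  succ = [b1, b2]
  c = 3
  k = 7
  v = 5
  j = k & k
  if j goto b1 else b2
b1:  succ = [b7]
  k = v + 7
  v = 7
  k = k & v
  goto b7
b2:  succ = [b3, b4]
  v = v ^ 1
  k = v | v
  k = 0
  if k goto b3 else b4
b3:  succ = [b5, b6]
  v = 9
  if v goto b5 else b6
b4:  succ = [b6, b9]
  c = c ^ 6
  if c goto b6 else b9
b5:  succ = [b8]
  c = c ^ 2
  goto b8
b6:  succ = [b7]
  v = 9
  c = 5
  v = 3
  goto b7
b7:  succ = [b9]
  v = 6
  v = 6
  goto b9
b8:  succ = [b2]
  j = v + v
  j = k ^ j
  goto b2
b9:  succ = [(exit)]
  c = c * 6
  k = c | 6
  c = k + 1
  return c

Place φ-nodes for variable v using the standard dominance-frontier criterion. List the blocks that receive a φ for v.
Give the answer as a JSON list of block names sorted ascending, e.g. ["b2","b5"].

idom tree: b1←b0 b2←b0 b3←b2 b4←b2 b5←b3 b6←b2 b7←b0 b8←b5 b9←b0
Dom at joins:
  b2: preds {b0,b8}: {b0} ∩ {b0,b2,b3,b5,b8} = {b0}; idom=b0
  b6: preds {b3,b4}: {b0,b2,b3} ∩ {b0,b2,b4} = {b0,b2}; idom=b2
  b7: preds {b1,b6}: {b0,b1} ∩ {b0,b2,b6} = {b0}; idom=b0
  b9: preds {b4,b7}: {b0,b2,b4} ∩ {b0,b7} = {b0}; idom=b0

DF derivation:
  b2←b0: walk · to b0
  b2←b8: walk b8→b5→b3→b2 to b0
  b6←b3: walk b3 to b2
  b6←b4: walk b4 to b2
  b7←b1: walk b1 to b0
  b7←b6: walk b6→b2 to b0
  b9←b4: walk b4→b2 to b0
  b9←b7: walk b7 to b0
  b0: DF=∅
  b1: DF={b7}
  b2: DF={b2,b7,b9}
  b3: DF={b2,b6}
  b4: DF={b6,b9}
  b5: DF={b2}
  b6: DF={b7}
  b7: DF={b9}
  b8: DF={b2}
  b9: DF=∅

φ for v: defs {b0,b1,b2,b3,b6,b7}
  DF⁺ = {b2,b6,b7,b9}

Answer: ["b2", "b6", "b7", "b9"]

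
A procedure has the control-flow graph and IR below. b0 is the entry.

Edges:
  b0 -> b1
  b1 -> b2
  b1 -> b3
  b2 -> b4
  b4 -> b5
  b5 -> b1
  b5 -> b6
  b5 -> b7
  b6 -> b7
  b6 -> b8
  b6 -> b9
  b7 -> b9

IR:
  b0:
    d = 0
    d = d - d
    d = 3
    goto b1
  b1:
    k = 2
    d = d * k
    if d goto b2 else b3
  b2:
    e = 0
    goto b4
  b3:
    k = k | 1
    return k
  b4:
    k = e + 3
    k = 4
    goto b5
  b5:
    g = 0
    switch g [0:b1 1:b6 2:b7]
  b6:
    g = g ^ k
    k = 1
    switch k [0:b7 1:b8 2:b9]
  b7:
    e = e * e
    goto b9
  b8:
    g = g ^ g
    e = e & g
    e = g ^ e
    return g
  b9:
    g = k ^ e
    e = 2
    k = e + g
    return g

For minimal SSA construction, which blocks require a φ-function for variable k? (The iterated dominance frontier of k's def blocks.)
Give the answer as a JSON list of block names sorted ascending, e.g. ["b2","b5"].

idom tree: b1←b0 b2←b1 b3←b1 b4←b2 b5←b4 b6←b5 b7←b5 b8←b6 b9←b5
Join-block Dom:
  b1: preds {b0,b5}: {b0} ∩ {b0,b1,b2,b4,b5} = {b0}; idom=b0
  b7: preds {b5,b6}: {b0,b1,b2,b4,b5} ∩ {b0,b1,b2,b4,b5,b6} = {b0,b1,b2,b4,b5}; idom=b5
  b9: preds {b6,b7}: {b0,b1,b2,b4,b5,b6} ∩ {b0,b1,b2,b4,b5,b7} = {b0,b1,b2,b4,b5}; idom=b5

Frontier:
  b1←b0: walk · to b0
  b1←b5: walk b5→b4→b2→b1 to b0
  b7←b5: walk · to b5
  b7←b6: walk b6 to b5
  b9←b6: walk b6 to b5
  b9←b7: walk b7 to b5
  b0: DF=∅
  b1: DF={b1}
  b2: DF={b1}
  b3: DF=∅
  b4: DF={b1}
  b5: DF={b1}
  b6: DF={b7,b9}
  b7: DF={b9}
  b8: DF=∅
  b9: DF=∅

φ for k: defs {b1,b3,b4,b6,b9}
  DF⁺ = {b1,b7,b9}

Answer: ["b1", "b7", "b9"]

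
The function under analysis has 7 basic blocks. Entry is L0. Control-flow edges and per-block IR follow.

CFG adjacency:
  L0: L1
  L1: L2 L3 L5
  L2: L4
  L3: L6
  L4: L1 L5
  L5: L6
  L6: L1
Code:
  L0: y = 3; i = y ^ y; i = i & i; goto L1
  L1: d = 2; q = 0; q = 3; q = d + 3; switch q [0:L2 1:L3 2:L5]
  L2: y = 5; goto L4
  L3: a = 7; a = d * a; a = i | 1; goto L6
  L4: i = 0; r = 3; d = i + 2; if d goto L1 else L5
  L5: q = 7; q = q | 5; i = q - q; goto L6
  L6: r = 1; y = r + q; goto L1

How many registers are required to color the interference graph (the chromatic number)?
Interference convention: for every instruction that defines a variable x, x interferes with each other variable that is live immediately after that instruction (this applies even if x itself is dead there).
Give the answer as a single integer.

Answer: 4

Working:
def/use:
  L0: {i,y} / ∅
  L1: {d,q} / ∅
  L2: {y} / ∅
  L3: {a} / {d,i}
  L4: {d,i,r} / ∅
  L5: {i,q} / ∅
  L6: {r,y} / {q}

Backward fixpoint:
  L0 li=∅ lo={i}
  L1 li={i} lo={d,i,q}
  L2 li=∅ lo=∅
  L3 li={d,i,q} lo={i,q}
  L4 li=∅ lo={i}
  L5 li=∅ lo={i,q}
  L6 li={i,q} lo={i}

Interference:
  a: {d,i,q}
  d: {a,i,q}
  i: {a,d,q,r,y}
  q: {a,d,i,r}
  r: {i,q}
  y: {i}

Chromatic number:
  clique {a,d,i,q} ⇒ need ≥ 4
  4-colouring: r0={i}  r1={q,y}  r2={a,r}  r3={d}
  χ = 4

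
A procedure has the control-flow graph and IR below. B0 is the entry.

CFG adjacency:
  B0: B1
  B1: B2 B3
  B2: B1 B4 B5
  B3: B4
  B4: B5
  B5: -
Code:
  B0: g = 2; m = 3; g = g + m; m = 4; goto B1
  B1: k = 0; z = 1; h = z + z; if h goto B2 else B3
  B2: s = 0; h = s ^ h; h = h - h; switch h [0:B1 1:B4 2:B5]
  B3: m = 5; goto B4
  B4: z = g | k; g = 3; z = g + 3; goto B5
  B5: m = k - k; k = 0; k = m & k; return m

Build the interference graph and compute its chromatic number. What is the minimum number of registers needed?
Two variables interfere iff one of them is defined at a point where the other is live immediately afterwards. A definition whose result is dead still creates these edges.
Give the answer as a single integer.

def/use:
  B0 def {g,m} use ∅
  B1 def {h,k,z} use ∅
  B2 def {h,s} use {h}
  B3 def {m} use ∅
  B4 def {g,z} use {g,k}
  B5 def {k,m} use {k}

Backward fixpoint:
  B0: in=∅ out={g}
  B1: in={g} out={g,h,k}
  B2: in={g,h,k} out={g,k}
  B3: in={g,k} out={g,k}
  B4: in={g,k} out={k}
  B5: in={k} out=∅

Interfere edges:
  g↔{h,k,m,s,z}
  h↔{g,k,s}
  k↔{g,h,m,s,z}
  m↔{g,k}
  s↔{g,h,k}
  z↔{g,k}

Colouring:
  clique {g,h,k,s} ⇒ need ≥ 4
  4-colouring: r0={g}  r1={k}  r2={h,m,z}  r3={s}
  χ = 4

Answer: 4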